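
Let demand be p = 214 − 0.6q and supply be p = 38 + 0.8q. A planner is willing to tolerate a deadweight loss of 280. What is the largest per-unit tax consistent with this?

28

Competitive equilibrium: 214 − 0.6q = 38 + 0.8q → q* = 125.7143, p* = 138.5714.
A tax t gives Δq = t/1.4 and wedge t, so DWL = t²/2.8.
t²/2.8 = 280 → t² = 784 → t = 28.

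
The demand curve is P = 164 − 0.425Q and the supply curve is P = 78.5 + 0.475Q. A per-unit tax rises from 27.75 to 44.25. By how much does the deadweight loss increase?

660

Competitive equilibrium: 164 − 0.425Q = 78.5 + 0.475Q → Q* = 95, P* = 123.625.
For a per-unit tax t: ΔQ = t/0.9, so DWL = ½·t·(t/0.9) = t²/1.8.
At t = 27.75: DWL = 427.813. At t = 44.25: DWL = 1087.813.
Increase = 1087.813 − 427.813 = 660.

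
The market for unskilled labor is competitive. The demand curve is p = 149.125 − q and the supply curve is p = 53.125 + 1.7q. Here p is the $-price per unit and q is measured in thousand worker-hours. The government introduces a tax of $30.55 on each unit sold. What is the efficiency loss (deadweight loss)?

Competitive equilibrium: 149.125 − q = 53.125 + 1.7q → q* = 35.55556, p* = 113.56944.
With the tax, the buyer price exceeds the seller price by 30.55: (149.125 − q) − (53.125 + 1.7q) = 30.55 → q' = 24.24074.
Δq = 35.55556 − 24.24074 = 11.31482; the wedge equals the tax, 30.55.
Deadweight loss = ½ × 11.31482 × 30.55 = $172.83 thousand.

$172.83 thousand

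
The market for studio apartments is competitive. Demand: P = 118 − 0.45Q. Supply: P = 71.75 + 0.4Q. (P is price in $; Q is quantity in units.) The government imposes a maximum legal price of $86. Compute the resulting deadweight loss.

$150

Competitive equilibrium: 118 − 0.45Q = 71.75 + 0.4Q → Q* = 54.4118, P* = 93.5147.
At the ceiling P = 86, quantity supplied = (86 − 71.75)/0.4 = 35.625.
Willingness to pay at Q' = 35.625: 118 − 0.45·35.625 = 101.9688.
ΔQ = 54.4118 − 35.625 = 18.7868; wedge = 101.9688 − 86 = 15.9688.
Deadweight loss = ½ × 18.7868 × 15.9688 = $150.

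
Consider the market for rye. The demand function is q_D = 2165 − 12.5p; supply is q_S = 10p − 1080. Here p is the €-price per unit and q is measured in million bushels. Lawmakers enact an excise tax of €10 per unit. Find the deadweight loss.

In inverse form: demand p = 173.2 − 0.08q, supply p = 108 + 0.1q.
Competitive equilibrium: 173.2 − 0.08q = 108 + 0.1q → q* = 362.2222, p* = 144.2222.
With the tax, the buyer price exceeds the seller price by 10: (173.2 − 0.08q) − (108 + 0.1q) = 10 → q' = 306.6667.
Δq = 362.2222 − 306.6667 = 55.5555; the wedge equals the tax, 10.
DWL = ½ × 55.5555 × 10 = €277.78 million.

€277.78 million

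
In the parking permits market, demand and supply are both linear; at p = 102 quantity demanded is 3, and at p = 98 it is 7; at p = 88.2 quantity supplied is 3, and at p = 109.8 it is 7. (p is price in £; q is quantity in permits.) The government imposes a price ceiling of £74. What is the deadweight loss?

£73.29

Demand slope = (98 − 102)/(7 − 3) = −1, so p = 105 − q.
Supply slope = (109.8 − 88.2)/(7 − 3) = 5.4, so p = 72 + 5.4q.
Competitive equilibrium: 105 − q = 72 + 5.4q → q* = 5.15625, p* = 99.84375.
At the ceiling p = 74, quantity supplied = (74 − 72)/5.4 = 0.37037.
Willingness to pay at q' = 0.37037: 105 − 1·0.37037 = 104.62963.
Δq = 5.15625 − 0.37037 = 4.78588; wedge = 104.62963 − 74 = 30.62963.
The triangle = ½ × 4.78588 × 30.62963 = £73.29.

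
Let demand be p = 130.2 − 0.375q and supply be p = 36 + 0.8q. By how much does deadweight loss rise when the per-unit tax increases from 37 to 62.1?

1058.47

Competitive equilibrium: 130.2 − 0.375q = 36 + 0.8q → q* = 80.1702, p* = 100.1362.
For a per-unit tax t: Δq = t/1.175, so DWL = ½·t·(t/1.175) = t²/2.35.
At t = 37: DWL = 582.553. At t = 62.1: DWL = 1641.026.
Increase = 1641.026 − 582.553 = 1058.47.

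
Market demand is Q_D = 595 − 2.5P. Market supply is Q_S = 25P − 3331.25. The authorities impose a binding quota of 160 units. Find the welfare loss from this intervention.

1340.82

In inverse form: demand P = 238 − 0.4Q, supply P = 133.25 + 0.04Q.
Competitive equilibrium: 238 − 0.4Q = 133.25 + 0.04Q → Q* = 238.0682, P* = 142.7727.
At Q = 160: demand price = 238 − 0.4·160 = 174; supply price = 133.25 + 0.04·160 = 139.65.
ΔQ = 238.0682 − 160 = 78.0682; wedge = 174 − 139.65 = 34.35.
DWL = ½ × 78.0682 × 34.35 = 1340.82.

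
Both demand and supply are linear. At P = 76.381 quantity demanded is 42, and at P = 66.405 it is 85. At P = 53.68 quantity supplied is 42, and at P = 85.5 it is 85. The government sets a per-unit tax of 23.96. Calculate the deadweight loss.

Demand slope = (66.405 − 76.381)/(85 − 42) = −0.232, so P = 86.125 − 0.232Q.
Supply slope = (85.5 − 53.68)/(85 − 42) = 0.74, so P = 22.6 + 0.74Q.
Competitive equilibrium: 86.125 − 0.232Q = 22.6 + 0.74Q → Q* = 65.3549, P* = 70.9627.
With the tax, the buyer price exceeds the seller price by 23.96: (86.125 − 0.232Q) − (22.6 + 0.74Q) = 23.96 → Q' = 40.7047.
ΔQ = 65.3549 − 40.7047 = 24.6502; the wedge equals the tax, 23.96.
The triangle = ½ × 24.6502 × 23.96 = 295.31.

295.31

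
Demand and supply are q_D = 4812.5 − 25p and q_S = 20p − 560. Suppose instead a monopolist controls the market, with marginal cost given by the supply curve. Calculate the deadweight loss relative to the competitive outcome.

14232.87

In inverse form: demand p = 192.5 − 0.04q, supply p = 28 + 0.05q.
Competitive equilibrium: 192.5 − 0.04q = 28 + 0.05q → q* = 1827.77778, p* = 119.38889.
Marginal revenue: MR = 192.5 − 0.08q. Set MR = MC: 192.5 − 0.08q = 28 + 0.05q → q_m = 1265.38462.
Price p_m = 192.5 − 0.04·1265.38462 = 141.88462; MC(q_m) = 28 + 0.05·1265.38462 = 91.26923.
Competitive q* = 1827.77778, so Δq = 562.39316; wedge = 141.88462 − 91.26923 = 50.61539.
Welfare loss = ½ × 562.39316 × 50.61539 = 14232.87.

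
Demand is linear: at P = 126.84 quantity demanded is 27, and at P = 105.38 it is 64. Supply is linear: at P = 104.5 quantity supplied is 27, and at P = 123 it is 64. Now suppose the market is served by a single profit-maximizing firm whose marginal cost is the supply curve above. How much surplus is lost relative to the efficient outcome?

149.90

Demand slope = (105.38 − 126.84)/(64 − 27) = −0.58, so P = 142.5 − 0.58Q.
Supply slope = (123 − 104.5)/(64 − 27) = 0.5, so P = 91 + 0.5Q.
Competitive equilibrium: 142.5 − 0.58Q = 91 + 0.5Q → Q* = 47.6852, P* = 114.8426.
Marginal revenue: MR = 142.5 − 1.16Q. Set MR = MC: 142.5 − 1.16Q = 91 + 0.5Q → Q_m = 31.0241.
Price P_m = 142.5 − 0.58·31.0241 = 124.506; MC(Q_m) = 91 + 0.5·31.0241 = 106.5121.
Competitive Q* = 47.6852, so ΔQ = 16.6611; wedge = 124.506 − 106.5121 = 17.9939.
DWL = ½ × 16.6611 × 17.9939 = 149.90.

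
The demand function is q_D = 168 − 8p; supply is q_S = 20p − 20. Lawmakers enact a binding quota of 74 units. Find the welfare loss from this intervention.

142.01

In inverse form: demand p = 21 − 0.125q, supply p = 1 + 0.05q.
Competitive equilibrium: 21 − 0.125q = 1 + 0.05q → q* = 114.2857, p* = 6.7143.
At q = 74: demand price = 21 − 0.125·74 = 11.75; supply price = 1 + 0.05·74 = 4.7.
Δq = 114.2857 − 74 = 40.2857; wedge = 11.75 − 4.7 = 7.05.
The triangle = ½ × 40.2857 × 7.05 = 142.01.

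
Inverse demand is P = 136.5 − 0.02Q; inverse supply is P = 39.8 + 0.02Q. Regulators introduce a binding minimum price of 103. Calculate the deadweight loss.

Competitive equilibrium: 136.5 − 0.02Q = 39.8 + 0.02Q → Q* = 2417.5, P* = 88.15.
At the floor P = 103, quantity demanded = (136.5 − 103)/0.02 = 1675.
Sellers' marginal cost at Q' = 1675: 39.8 + 0.02·1675 = 73.3.
ΔQ = 2417.5 − 1675 = 742.5; wedge = 103 − 73.3 = 29.7.
The triangle = ½ × 742.5 × 29.7 = 11026.125.

11026.125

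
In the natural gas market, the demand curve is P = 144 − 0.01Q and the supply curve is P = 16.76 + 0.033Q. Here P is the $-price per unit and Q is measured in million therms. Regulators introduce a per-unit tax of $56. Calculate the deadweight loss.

$36465.12 million

Competitive equilibrium: 144 − 0.01Q = 16.76 + 0.033Q → Q* = 2959.0698, P* = 114.4093.
With the tax, the buyer price exceeds the seller price by 56: (144 − 0.01Q) − (16.76 + 0.033Q) = 56 → Q' = 1656.7442.
ΔQ = 2959.0698 − 1656.7442 = 1302.3256; the wedge equals the tax, 56.
Welfare loss = ½ × 1302.3256 × 56 = $36465.12 million.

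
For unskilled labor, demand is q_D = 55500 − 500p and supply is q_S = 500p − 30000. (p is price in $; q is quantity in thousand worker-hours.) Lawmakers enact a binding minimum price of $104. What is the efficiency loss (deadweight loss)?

In inverse form: demand p = 111 − 0.002q, supply p = 60 + 0.002q.
Competitive equilibrium: 111 − 0.002q = 60 + 0.002q → q* = 12750, p* = 85.5.
At the floor p = 104, quantity demanded = (111 − 104)/0.002 = 3500.
Sellers' marginal cost at q' = 3500: 60 + 0.002·3500 = 67.
Δq = 12750 − 3500 = 9250; wedge = 104 − 67 = 37.
The triangle = ½ × 9250 × 37 = $171125 thousand.

$171125 thousand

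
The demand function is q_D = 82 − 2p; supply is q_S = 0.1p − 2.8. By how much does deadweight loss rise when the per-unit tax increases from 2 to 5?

In inverse form: demand p = 41 − 0.5q, supply p = 28 + 10q.
Competitive equilibrium: 41 − 0.5q = 28 + 10q → q* = 1.2381, p* = 40.381.
For a per-unit tax t: Δq = t/10.5, so DWL = ½·t·(t/10.5) = t²/21.
At t = 2: DWL = 0.19. At t = 5: DWL = 1.19.
Increase = 1.19 − 0.19 = 1.

1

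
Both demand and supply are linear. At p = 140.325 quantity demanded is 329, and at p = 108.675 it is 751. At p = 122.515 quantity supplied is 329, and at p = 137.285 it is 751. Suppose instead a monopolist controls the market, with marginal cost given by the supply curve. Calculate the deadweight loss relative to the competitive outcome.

2178.43

Demand slope = (108.675 − 140.325)/(751 − 329) = −0.075, so p = 165 − 0.075q.
Supply slope = (137.285 − 122.515)/(751 − 329) = 0.035, so p = 111 + 0.035q.
Competitive equilibrium: 165 − 0.075q = 111 + 0.035q → q* = 490.9091, p* = 128.1818.
Marginal revenue: MR = 165 − 0.15q. Set MR = MC: 165 − 0.15q = 111 + 0.035q → q_m = 291.8919.
Price p_m = 165 − 0.075·291.8919 = 143.1081; MC(q_m) = 111 + 0.035·291.8919 = 121.2162.
Competitive q* = 490.9091, so Δq = 199.0172; wedge = 143.1081 − 121.2162 = 21.8919.
The triangle = ½ × 199.0172 × 21.8919 = 2178.43.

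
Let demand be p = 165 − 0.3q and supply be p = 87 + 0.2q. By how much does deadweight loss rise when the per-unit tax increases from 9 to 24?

Competitive equilibrium: 165 − 0.3q = 87 + 0.2q → q* = 156, p* = 118.2.
For a per-unit tax t: Δq = t/0.5, so DWL = ½·t·(t/0.5) = t²/1.
At t = 9: DWL = 81. At t = 24: DWL = 576.
Increase = 576 − 81 = 495.

495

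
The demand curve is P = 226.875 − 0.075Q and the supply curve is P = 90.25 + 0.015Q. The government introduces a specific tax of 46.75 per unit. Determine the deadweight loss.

12142.01

Competitive equilibrium: 226.875 − 0.075Q = 90.25 + 0.015Q → Q* = 1518.05556, P* = 113.02083.
With the tax, the buyer price exceeds the seller price by 46.75: (226.875 − 0.075Q) − (90.25 + 0.015Q) = 46.75 → Q' = 998.61111.
ΔQ = 1518.05556 − 998.61111 = 519.44445; the wedge equals the tax, 46.75.
Deadweight loss = ½ × 519.44445 × 46.75 = 12142.01.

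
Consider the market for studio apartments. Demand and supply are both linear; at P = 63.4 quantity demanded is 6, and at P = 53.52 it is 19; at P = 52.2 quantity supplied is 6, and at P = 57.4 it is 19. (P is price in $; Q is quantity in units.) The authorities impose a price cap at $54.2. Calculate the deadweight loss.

Demand slope = (53.52 − 63.4)/(19 − 6) = −0.76, so P = 67.96 − 0.76Q.
Supply slope = (57.4 − 52.2)/(19 − 6) = 0.4, so P = 49.8 + 0.4Q.
Competitive equilibrium: 67.96 − 0.76Q = 49.8 + 0.4Q → Q* = 15.6552, P* = 56.0621.
At the ceiling P = 54.2, quantity supplied = (54.2 − 49.8)/0.4 = 11.
Willingness to pay at Q' = 11: 67.96 − 0.76·11 = 59.6.
ΔQ = 15.6552 − 11 = 4.6552; wedge = 59.6 − 54.2 = 5.4.
DWL = ½ × 4.6552 × 5.4 = $12.57.

$12.57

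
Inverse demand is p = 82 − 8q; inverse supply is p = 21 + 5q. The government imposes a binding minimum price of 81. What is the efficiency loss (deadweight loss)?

Competitive equilibrium: 82 − 8q = 21 + 5q → q* = 4.6923, p* = 44.4615.
At the floor p = 81, quantity demanded = (82 − 81)/8 = 0.125.
Sellers' marginal cost at q' = 0.125: 21 + 5·0.125 = 21.625.
Δq = 4.6923 − 0.125 = 4.5673; wedge = 81 − 21.625 = 59.375.
DWL = ½ × 4.5673 × 59.375 = 135.59.

135.59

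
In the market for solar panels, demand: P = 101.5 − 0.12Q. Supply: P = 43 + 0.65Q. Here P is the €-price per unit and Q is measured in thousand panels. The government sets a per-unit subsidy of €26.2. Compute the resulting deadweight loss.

€445.74 thousand

Competitive equilibrium: 101.5 − 0.12Q = 43 + 0.65Q → Q* = 75.974, P* = 92.3831.
The subsidy lowers effective supply by 26.2: P = 16.8 + 0.65Q.
New quantity: 101.5 − 0.12Q = 16.8 + 0.65Q → Q' = 110.
Overproduction ΔQ = 110 − 75.974 = 34.026; wedge = subsidy = 26.2.
Welfare loss = ½ × 34.026 × 26.2 = €445.74 thousand.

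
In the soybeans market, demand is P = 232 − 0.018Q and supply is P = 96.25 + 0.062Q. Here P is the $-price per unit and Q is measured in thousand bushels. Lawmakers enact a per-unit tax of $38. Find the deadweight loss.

Competitive equilibrium: 232 − 0.018Q = 96.25 + 0.062Q → Q* = 1696.875, P* = 201.4563.
With the tax, the buyer price exceeds the seller price by 38: (232 − 0.018Q) − (96.25 + 0.062Q) = 38 → Q' = 1221.875.
ΔQ = 1696.875 − 1221.875 = 475; the wedge equals the tax, 38.
The triangle = ½ × 475 × 38 = $9025 thousand.

$9025 thousand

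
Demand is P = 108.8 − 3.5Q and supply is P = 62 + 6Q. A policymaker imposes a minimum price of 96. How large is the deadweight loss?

Competitive equilibrium: 108.8 − 3.5Q = 62 + 6Q → Q* = 4.9263, P* = 91.5579.
At the floor P = 96, quantity demanded = (108.8 − 96)/3.5 = 3.6571.
Sellers' marginal cost at Q' = 3.6571: 62 + 6·3.6571 = 83.9426.
ΔQ = 4.9263 − 3.6571 = 1.2692; wedge = 96 − 83.9426 = 12.0574.
DWL = ½ × 1.2692 × 12.0574 = 7.65.

7.65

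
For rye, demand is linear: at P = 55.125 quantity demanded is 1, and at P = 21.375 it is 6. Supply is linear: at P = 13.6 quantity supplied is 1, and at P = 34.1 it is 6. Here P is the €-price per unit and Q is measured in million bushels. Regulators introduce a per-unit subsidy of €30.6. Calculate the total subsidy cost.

€234.01 million

Demand slope = (21.375 − 55.125)/(6 − 1) = −6.75, so P = 61.875 − 6.75Q.
Supply slope = (34.1 − 13.6)/(6 − 1) = 4.1, so P = 9.5 + 4.1Q.
Competitive equilibrium: 61.875 − 6.75Q = 9.5 + 4.1Q → Q* = 4.8272, P* = 29.2915.
The subsidy lowers effective supply by 30.6: P = 4.1Q − 21.1.
New quantity: 61.875 − 6.75Q = 4.1Q − 21.1 → Q' = 7.6475.
Total subsidy cost = 30.6 × 7.6475 = €234.01 million.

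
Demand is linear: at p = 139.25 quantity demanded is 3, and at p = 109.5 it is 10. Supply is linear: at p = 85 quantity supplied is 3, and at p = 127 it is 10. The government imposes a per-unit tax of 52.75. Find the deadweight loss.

135.73

Demand slope = (109.5 − 139.25)/(10 − 3) = −4.25, so p = 152 − 4.25q.
Supply slope = (127 − 85)/(10 − 3) = 6, so p = 67 + 6q.
Competitive equilibrium: 152 − 4.25q = 67 + 6q → q* = 8.29268, p* = 116.7561.
With the tax, the buyer price exceeds the seller price by 52.75: (152 − 4.25q) − (67 + 6q) = 52.75 → q' = 3.14634.
Δq = 8.29268 − 3.14634 = 5.14634; the wedge equals the tax, 52.75.
Welfare loss = ½ × 5.14634 × 52.75 = 135.73.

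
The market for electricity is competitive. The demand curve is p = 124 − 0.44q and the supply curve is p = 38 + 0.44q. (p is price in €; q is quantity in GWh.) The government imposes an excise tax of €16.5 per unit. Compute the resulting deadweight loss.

€154.69

Competitive equilibrium: 124 − 0.44q = 38 + 0.44q → q* = 97.7273, p* = 81.
With the tax, the buyer price exceeds the seller price by 16.5: (124 − 0.44q) − (38 + 0.44q) = 16.5 → q' = 78.9773.
Δq = 97.7273 − 78.9773 = 18.75; the wedge equals the tax, 16.5.
Welfare loss = ½ × 18.75 × 16.5 = €154.69.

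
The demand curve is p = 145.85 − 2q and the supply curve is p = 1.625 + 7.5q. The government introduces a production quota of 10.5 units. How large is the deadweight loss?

Competitive equilibrium: 145.85 − 2q = 1.625 + 7.5q → q* = 15.1816, p* = 115.4868.
At q = 10.5: demand price = 145.85 − 2·10.5 = 124.85; supply price = 1.625 + 7.5·10.5 = 80.375.
Δq = 15.1816 − 10.5 = 4.6816; wedge = 124.85 − 80.375 = 44.475.
DWL = ½ × 4.6816 × 44.475 = 104.11.

104.11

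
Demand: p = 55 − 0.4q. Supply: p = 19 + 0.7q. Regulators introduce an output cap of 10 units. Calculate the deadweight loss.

284.09

Competitive equilibrium: 55 − 0.4q = 19 + 0.7q → q* = 32.7273, p* = 41.9091.
At q = 10: demand price = 55 − 0.4·10 = 51; supply price = 19 + 0.7·10 = 26.
Δq = 32.7273 − 10 = 22.7273; wedge = 51 − 26 = 25.
Deadweight loss = ½ × 22.7273 × 25 = 284.09.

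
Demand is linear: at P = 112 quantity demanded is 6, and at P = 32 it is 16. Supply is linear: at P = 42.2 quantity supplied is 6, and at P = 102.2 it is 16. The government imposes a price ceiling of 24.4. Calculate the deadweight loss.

Demand slope = (32 − 112)/(16 − 6) = −8, so P = 160 − 8Q.
Supply slope = (102.2 − 42.2)/(16 − 6) = 6, so P = 6.2 + 6Q.
Competitive equilibrium: 160 − 8Q = 6.2 + 6Q → Q* = 10.9857, P* = 72.1143.
At the ceiling P = 24.4, quantity supplied = (24.4 − 6.2)/6 = 3.0333.
Willingness to pay at Q' = 3.0333: 160 − 8·3.0333 = 135.7336.
ΔQ = 10.9857 − 3.0333 = 7.9524; wedge = 135.7336 − 24.4 = 111.3336.
Welfare loss = ½ × 7.9524 × 111.3336 = 442.68.

442.68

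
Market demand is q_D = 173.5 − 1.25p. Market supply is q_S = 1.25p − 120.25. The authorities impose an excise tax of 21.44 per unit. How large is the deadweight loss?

In inverse form: demand p = 138.8 − 0.8q, supply p = 96.2 + 0.8q.
Competitive equilibrium: 138.8 − 0.8q = 96.2 + 0.8q → q* = 26.625, p* = 117.5.
With the tax, the buyer price exceeds the seller price by 21.44: (138.8 − 0.8q) − (96.2 + 0.8q) = 21.44 → q' = 13.225.
Δq = 26.625 − 13.225 = 13.4; the wedge equals the tax, 21.44.
DWL = ½ × 13.4 × 21.44 = 143.648.

143.648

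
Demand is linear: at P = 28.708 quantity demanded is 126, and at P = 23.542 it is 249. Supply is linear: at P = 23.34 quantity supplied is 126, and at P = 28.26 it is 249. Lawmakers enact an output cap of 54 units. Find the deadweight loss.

Demand slope = (23.542 − 28.708)/(249 − 126) = −0.042, so P = 34 − 0.042Q.
Supply slope = (28.26 − 23.34)/(249 − 126) = 0.04, so P = 18.3 + 0.04Q.
Competitive equilibrium: 34 − 0.042Q = 18.3 + 0.04Q → Q* = 191.4634, P* = 25.9585.
At Q = 54: demand price = 34 − 0.042·54 = 31.732; supply price = 18.3 + 0.04·54 = 20.46.
ΔQ = 191.4634 − 54 = 137.4634; wedge = 31.732 − 20.46 = 11.272.
The triangle = ½ × 137.4634 × 11.272 = 774.74.

774.74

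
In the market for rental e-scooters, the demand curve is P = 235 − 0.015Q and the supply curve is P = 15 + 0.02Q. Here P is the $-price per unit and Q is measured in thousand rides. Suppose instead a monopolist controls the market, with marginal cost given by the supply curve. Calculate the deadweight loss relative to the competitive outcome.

Competitive equilibrium: 235 − 0.015Q = 15 + 0.02Q → Q* = 6285.7143, P* = 140.7143.
Marginal revenue: MR = 235 − 0.03Q. Set MR = MC: 235 − 0.03Q = 15 + 0.02Q → Q_m = 4400.
Price P_m = 235 − 0.015·4400 = 169; MC(Q_m) = 15 + 0.02·4400 = 103.
Competitive Q* = 6285.7143, so ΔQ = 1885.7143; wedge = 169 − 103 = 66.
The triangle = ½ × 1885.7143 × 66 = $62228.57 thousand.

$62228.57 thousand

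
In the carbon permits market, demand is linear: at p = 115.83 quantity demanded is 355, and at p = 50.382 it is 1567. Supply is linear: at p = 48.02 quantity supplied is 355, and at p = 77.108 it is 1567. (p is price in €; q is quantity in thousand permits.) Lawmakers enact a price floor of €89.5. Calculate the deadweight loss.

Demand slope = (50.382 − 115.83)/(1567 − 355) = −0.054, so p = 135 − 0.054q.
Supply slope = (77.108 − 48.02)/(1567 − 355) = 0.024, so p = 39.5 + 0.024q.
Competitive equilibrium: 135 − 0.054q = 39.5 + 0.024q → q* = 1224.359, p* = 68.8846.
At the floor p = 89.5, quantity demanded = (135 − 89.5)/0.054 = 842.5926.
Sellers' marginal cost at q' = 842.5926: 39.5 + 0.024·842.5926 = 59.7222.
Δq = 1224.359 − 842.5926 = 381.7664; wedge = 89.5 − 59.7222 = 29.7778.
The triangle = ½ × 381.7664 × 29.7778 = €5684.08 thousand.

€5684.08 thousand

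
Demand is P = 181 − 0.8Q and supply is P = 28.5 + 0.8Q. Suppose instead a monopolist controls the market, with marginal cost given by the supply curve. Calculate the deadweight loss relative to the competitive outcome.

Competitive equilibrium: 181 − 0.8Q = 28.5 + 0.8Q → Q* = 95.3125, P* = 104.75.
Marginal revenue: MR = 181 − 1.6Q. Set MR = MC: 181 − 1.6Q = 28.5 + 0.8Q → Q_m = 63.5417.
Price P_m = 181 − 0.8·63.5417 = 130.1666; MC(Q_m) = 28.5 + 0.8·63.5417 = 79.3334.
Competitive Q* = 95.3125, so ΔQ = 31.7708; wedge = 130.1666 − 79.3334 = 50.8332.
Welfare loss = ½ × 31.7708 × 50.8332 = 807.51.

807.51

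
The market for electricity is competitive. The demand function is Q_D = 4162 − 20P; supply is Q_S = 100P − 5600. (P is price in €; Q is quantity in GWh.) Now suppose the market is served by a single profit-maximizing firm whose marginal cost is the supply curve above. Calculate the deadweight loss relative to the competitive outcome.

In inverse form: demand P = 208.1 − 0.05Q, supply P = 56 + 0.01Q.
Competitive equilibrium: 208.1 − 0.05Q = 56 + 0.01Q → Q* = 2535, P* = 81.35.
Marginal revenue: MR = 208.1 − 0.1Q. Set MR = MC: 208.1 − 0.1Q = 56 + 0.01Q → Q_m = 1382.727273.
Price P_m = 208.1 − 0.05·1382.727273 = 138.963636; MC(Q_m) = 56 + 0.01·1382.727273 = 69.827273.
Competitive Q* = 2535, so ΔQ = 1152.272727; wedge = 138.963636 − 69.827273 = 69.136363.
Welfare loss = ½ × 1152.272727 × 69.136363 = €39831.97.

€39831.97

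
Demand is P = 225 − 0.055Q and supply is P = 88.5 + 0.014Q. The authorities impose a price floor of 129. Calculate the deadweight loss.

1869.86

Competitive equilibrium: 225 − 0.055Q = 88.5 + 0.014Q → Q* = 1978.26087, P* = 116.19565.
At the floor P = 129, quantity demanded = (225 − 129)/0.055 = 1745.45455.
Sellers' marginal cost at Q' = 1745.45455: 88.5 + 0.014·1745.45455 = 112.93636.
ΔQ = 1978.26087 − 1745.45455 = 232.80632; wedge = 129 − 112.93636 = 16.06364.
Deadweight loss = ½ × 232.80632 × 16.06364 = 1869.86.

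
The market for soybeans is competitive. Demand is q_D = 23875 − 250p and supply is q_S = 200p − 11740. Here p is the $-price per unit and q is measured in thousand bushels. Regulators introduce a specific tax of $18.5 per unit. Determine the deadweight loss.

$19013.89 thousand

In inverse form: demand p = 95.5 − 0.004q, supply p = 58.7 + 0.005q.
Competitive equilibrium: 95.5 − 0.004q = 58.7 + 0.005q → q* = 4088.8889, p* = 79.1444.
With the tax, the buyer price exceeds the seller price by 18.5: (95.5 − 0.004q) − (58.7 + 0.005q) = 18.5 → q' = 2033.3333.
Δq = 4088.8889 − 2033.3333 = 2055.5556; the wedge equals the tax, 18.5.
The triangle = ½ × 2055.5556 × 18.5 = $19013.89 thousand.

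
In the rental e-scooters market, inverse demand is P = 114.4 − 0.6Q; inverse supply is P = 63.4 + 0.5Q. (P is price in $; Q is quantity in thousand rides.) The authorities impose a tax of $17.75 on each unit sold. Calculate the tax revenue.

$536.53 thousand

Competitive equilibrium: 114.4 − 0.6Q = 63.4 + 0.5Q → Q* = 46.3636, P* = 86.5818.
With the tax, the buyer price exceeds the seller price by 17.75: (114.4 − 0.6Q) − (63.4 + 0.5Q) = 17.75 → Q' = 30.2273.
Tax revenue = 17.75 × 30.2273 = $536.53 thousand.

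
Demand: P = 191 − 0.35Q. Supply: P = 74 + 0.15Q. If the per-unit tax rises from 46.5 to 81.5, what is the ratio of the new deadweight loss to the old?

Competitive equilibrium: 191 − 0.35Q = 74 + 0.15Q → Q* = 234, P* = 109.1.
For a per-unit tax t: ΔQ = t/0.5, so DWL = ½·t·(t/0.5) = t²/1.
At t = 46.5: DWL = 2162.25. At t = 81.5: DWL = 6642.25.
Ratio = (81.5/46.5)² = 3.072.

3.072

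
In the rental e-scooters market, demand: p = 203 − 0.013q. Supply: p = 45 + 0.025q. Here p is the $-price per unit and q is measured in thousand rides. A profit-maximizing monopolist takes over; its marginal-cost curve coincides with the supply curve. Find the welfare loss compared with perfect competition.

Competitive equilibrium: 203 − 0.013q = 45 + 0.025q → q* = 4157.8947, p* = 148.9474.
Marginal revenue: MR = 203 − 0.026q. Set MR = MC: 203 − 0.026q = 45 + 0.025q → q_m = 3098.0392.
Price p_m = 203 − 0.013·3098.0392 = 162.7255; MC(q_m) = 45 + 0.025·3098.0392 = 122.451.
Competitive q* = 4157.8947, so Δq = 1059.8555; wedge = 162.7255 − 122.451 = 40.2745.
Welfare loss = ½ × 1059.8555 × 40.2745 = $21342.58 thousand.

$21342.58 thousand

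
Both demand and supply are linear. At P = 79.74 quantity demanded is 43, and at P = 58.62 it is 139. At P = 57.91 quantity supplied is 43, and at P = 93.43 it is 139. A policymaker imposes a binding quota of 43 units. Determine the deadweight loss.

Demand slope = (58.62 − 79.74)/(139 − 43) = −0.22, so P = 89.2 − 0.22Q.
Supply slope = (93.43 − 57.91)/(139 − 43) = 0.37, so P = 42 + 0.37Q.
Competitive equilibrium: 89.2 − 0.22Q = 42 + 0.37Q → Q* = 80, P* = 71.6.
At Q = 43: demand price = 89.2 − 0.22·43 = 79.74; supply price = 42 + 0.37·43 = 57.91.
ΔQ = 80 − 43 = 37; wedge = 79.74 − 57.91 = 21.83.
DWL = ½ × 37 × 21.83 = 403.855.

403.855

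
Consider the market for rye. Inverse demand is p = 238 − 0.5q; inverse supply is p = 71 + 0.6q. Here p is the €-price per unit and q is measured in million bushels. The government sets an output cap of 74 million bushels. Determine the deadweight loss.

Competitive equilibrium: 238 − 0.5q = 71 + 0.6q → q* = 151.8182, p* = 162.0909.
At q = 74: demand price = 238 − 0.5·74 = 201; supply price = 71 + 0.6·74 = 115.4.
Δq = 151.8182 − 74 = 77.8182; wedge = 201 − 115.4 = 85.6.
Welfare loss = ½ × 77.8182 × 85.6 = €3330.62 million.

€3330.62 million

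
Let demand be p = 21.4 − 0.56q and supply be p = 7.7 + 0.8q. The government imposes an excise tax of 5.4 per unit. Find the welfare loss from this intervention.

10.72

Competitive equilibrium: 21.4 − 0.56q = 7.7 + 0.8q → q* = 10.0735, p* = 15.7588.
With the tax, the buyer price exceeds the seller price by 5.4: (21.4 − 0.56q) − (7.7 + 0.8q) = 5.4 → q' = 6.1029.
Δq = 10.0735 − 6.1029 = 3.9706; the wedge equals the tax, 5.4.
Deadweight loss = ½ × 3.9706 × 5.4 = 10.72.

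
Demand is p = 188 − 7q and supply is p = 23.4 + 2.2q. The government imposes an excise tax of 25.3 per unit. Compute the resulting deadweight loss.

34.79

Competitive equilibrium: 188 − 7q = 23.4 + 2.2q → q* = 17.8913, p* = 62.7609.
With the tax, the buyer price exceeds the seller price by 25.3: (188 − 7q) − (23.4 + 2.2q) = 25.3 → q' = 15.1413.
Δq = 17.8913 − 15.1413 = 2.75; the wedge equals the tax, 25.3.
Welfare loss = ½ × 2.75 × 25.3 = 34.79.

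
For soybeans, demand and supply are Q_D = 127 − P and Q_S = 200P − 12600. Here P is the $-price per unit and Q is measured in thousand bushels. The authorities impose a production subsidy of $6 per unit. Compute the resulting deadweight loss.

$17.91 thousand

In inverse form: demand P = 127 − Q, supply P = 63 + 0.005Q.
Competitive equilibrium: 127 − Q = 63 + 0.005Q → Q* = 63.6816, P* = 63.3184.
The subsidy lowers effective supply by 6: P = 57 + 0.005Q.
New quantity: 127 − Q = 57 + 0.005Q → Q' = 69.6517.
Overproduction ΔQ = 69.6517 − 63.6816 = 5.9701; wedge = subsidy = 6.
Welfare loss = ½ × 5.9701 × 6 = $17.91 thousand.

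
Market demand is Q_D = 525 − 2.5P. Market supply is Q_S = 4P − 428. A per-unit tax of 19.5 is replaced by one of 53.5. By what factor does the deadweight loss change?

In inverse form: demand P = 210 − 0.4Q, supply P = 107 + 0.25Q.
Competitive equilibrium: 210 − 0.4Q = 107 + 0.25Q → Q* = 158.4615, P* = 146.6154.
For a per-unit tax t: ΔQ = t/0.65, so DWL = ½·t·(t/0.65) = t²/1.3.
At t = 19.5: DWL = 292.5. At t = 53.5: DWL = 2201.731.
Ratio = (53.5/19.5)² = 7.527.

7.527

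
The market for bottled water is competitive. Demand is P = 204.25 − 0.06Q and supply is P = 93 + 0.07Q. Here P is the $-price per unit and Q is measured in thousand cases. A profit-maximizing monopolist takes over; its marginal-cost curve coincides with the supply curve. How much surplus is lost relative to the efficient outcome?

$4747.03 thousand

Competitive equilibrium: 204.25 − 0.06Q = 93 + 0.07Q → Q* = 855.7692, P* = 152.9038.
Marginal revenue: MR = 204.25 − 0.12Q. Set MR = MC: 204.25 − 0.12Q = 93 + 0.07Q → Q_m = 585.5263.
Price P_m = 204.25 − 0.06·585.5263 = 169.1184; MC(Q_m) = 93 + 0.07·585.5263 = 133.9868.
Competitive Q* = 855.7692, so ΔQ = 270.2429; wedge = 169.1184 − 133.9868 = 35.1316.
Deadweight loss = ½ × 270.2429 × 35.1316 = $4747.03 thousand.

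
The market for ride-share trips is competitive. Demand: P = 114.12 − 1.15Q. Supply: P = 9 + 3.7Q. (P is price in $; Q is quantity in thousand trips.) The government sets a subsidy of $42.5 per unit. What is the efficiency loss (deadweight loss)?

Competitive equilibrium: 114.12 − 1.15Q = 9 + 3.7Q → Q* = 21.6742, P* = 89.1946.
The subsidy lowers effective supply by 42.5: P = 3.7Q − 33.5.
New quantity: 114.12 − 1.15Q = 3.7Q − 33.5 → Q' = 30.4371.
Overproduction ΔQ = 30.4371 − 21.6742 = 8.7629; wedge = subsidy = 42.5.
DWL = ½ × 8.7629 × 42.5 = $186.21 thousand.

$186.21 thousand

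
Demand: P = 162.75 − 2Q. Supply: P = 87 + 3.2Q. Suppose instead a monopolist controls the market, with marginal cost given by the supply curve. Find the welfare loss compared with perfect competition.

Competitive equilibrium: 162.75 − 2Q = 87 + 3.2Q → Q* = 14.5673, P* = 133.6154.
Marginal revenue: MR = 162.75 − 4Q. Set MR = MC: 162.75 − 4Q = 87 + 3.2Q → Q_m = 10.5208.
Price P_m = 162.75 − 2·10.5208 = 141.7084; MC(Q_m) = 87 + 3.2·10.5208 = 120.6666.
Competitive Q* = 14.5673, so ΔQ = 4.0465; wedge = 141.7084 − 120.6666 = 21.0418.
The triangle = ½ × 4.0465 × 21.0418 = 42.57.

42.57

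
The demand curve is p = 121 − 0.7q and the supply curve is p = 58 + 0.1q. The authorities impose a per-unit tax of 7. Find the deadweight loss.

30.625

Competitive equilibrium: 121 − 0.7q = 58 + 0.1q → q* = 78.75, p* = 65.875.
With the tax, the buyer price exceeds the seller price by 7: (121 − 0.7q) − (58 + 0.1q) = 7 → q' = 70.
Δq = 78.75 − 70 = 8.75; the wedge equals the tax, 7.
Deadweight loss = ½ × 8.75 × 7 = 30.625.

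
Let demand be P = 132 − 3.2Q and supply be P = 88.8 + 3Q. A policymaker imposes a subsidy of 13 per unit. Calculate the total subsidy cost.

Competitive equilibrium: 132 − 3.2Q = 88.8 + 3Q → Q* = 6.9677, P* = 109.7032.
The subsidy lowers effective supply by 13: P = 75.8 + 3Q.
New quantity: 132 − 3.2Q = 75.8 + 3Q → Q' = 9.0645.
Total subsidy cost = 13 × 9.0645 = 117.84.

117.84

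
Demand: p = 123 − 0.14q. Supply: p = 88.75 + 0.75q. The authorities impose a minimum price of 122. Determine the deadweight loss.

437.09

Competitive equilibrium: 123 − 0.14q = 88.75 + 0.75q → q* = 38.48315, p* = 117.61236.
At the floor p = 122, quantity demanded = (123 − 122)/0.14 = 7.14286.
Sellers' marginal cost at q' = 7.14286: 88.75 + 0.75·7.14286 = 94.10715.
Δq = 38.48315 − 7.14286 = 31.34029; wedge = 122 − 94.10715 = 27.89285.
Welfare loss = ½ × 31.34029 × 27.89285 = 437.09.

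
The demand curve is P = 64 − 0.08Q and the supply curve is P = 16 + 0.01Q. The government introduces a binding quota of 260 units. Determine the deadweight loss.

3362

Competitive equilibrium: 64 − 0.08Q = 16 + 0.01Q → Q* = 533.3333, P* = 21.3333.
At Q = 260: demand price = 64 − 0.08·260 = 43.2; supply price = 16 + 0.01·260 = 18.6.
ΔQ = 533.3333 − 260 = 273.3333; wedge = 43.2 − 18.6 = 24.6.
The triangle = ½ × 273.3333 × 24.6 = 3362.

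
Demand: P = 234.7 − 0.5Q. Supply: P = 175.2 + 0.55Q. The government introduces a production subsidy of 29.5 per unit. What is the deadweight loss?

414.40

Competitive equilibrium: 234.7 − 0.5Q = 175.2 + 0.55Q → Q* = 56.6667, P* = 206.3667.
The subsidy lowers effective supply by 29.5: P = 145.7 + 0.55Q.
New quantity: 234.7 − 0.5Q = 145.7 + 0.55Q → Q' = 84.7619.
Overproduction ΔQ = 84.7619 − 56.6667 = 28.0952; wedge = subsidy = 29.5.
Welfare loss = ½ × 28.0952 × 29.5 = 414.40.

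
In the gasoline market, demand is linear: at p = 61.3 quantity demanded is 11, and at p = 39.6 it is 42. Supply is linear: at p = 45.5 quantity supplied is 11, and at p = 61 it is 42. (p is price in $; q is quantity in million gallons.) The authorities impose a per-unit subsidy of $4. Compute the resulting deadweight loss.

Demand slope = (39.6 − 61.3)/(42 − 11) = −0.7, so p = 69 − 0.7q.
Supply slope = (61 − 45.5)/(42 − 11) = 0.5, so p = 40 + 0.5q.
Competitive equilibrium: 69 − 0.7q = 40 + 0.5q → q* = 24.1667, p* = 52.0833.
The subsidy lowers effective supply by 4: p = 36 + 0.5q.
New quantity: 69 − 0.7q = 36 + 0.5q → q' = 27.5.
Overproduction Δq = 27.5 − 24.1667 = 3.3333; wedge = subsidy = 4.
DWL = ½ × 3.3333 × 4 = $6.67 million.

$6.67 million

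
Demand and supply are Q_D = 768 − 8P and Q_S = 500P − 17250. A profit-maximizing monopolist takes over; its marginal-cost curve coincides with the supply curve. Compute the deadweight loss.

In inverse form: demand P = 96 − 0.125Q, supply P = 34.5 + 0.002Q.
Competitive equilibrium: 96 − 0.125Q = 34.5 + 0.002Q → Q* = 484.25197, P* = 35.4685.
Marginal revenue: MR = 96 − 0.25Q. Set MR = MC: 96 − 0.25Q = 34.5 + 0.002Q → Q_m = 244.04762.
Price P_m = 96 − 0.125·244.04762 = 65.49405; MC(Q_m) = 34.5 + 0.002·244.04762 = 34.9881.
Competitive Q* = 484.25197, so ΔQ = 240.20435; wedge = 65.49405 − 34.9881 = 30.50595.
DWL = ½ × 240.20435 × 30.50595 = 3663.83.

3663.83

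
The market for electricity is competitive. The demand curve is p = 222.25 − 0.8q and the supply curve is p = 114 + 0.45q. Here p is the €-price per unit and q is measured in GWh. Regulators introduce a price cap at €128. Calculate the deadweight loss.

Competitive equilibrium: 222.25 − 0.8q = 114 + 0.45q → q* = 86.6, p* = 152.97.
At the ceiling p = 128, quantity supplied = (128 − 114)/0.45 = 31.1111.
Willingness to pay at q' = 31.1111: 222.25 − 0.8·31.1111 = 197.3611.
Δq = 86.6 − 31.1111 = 55.4889; wedge = 197.3611 − 128 = 69.3611.
DWL = ½ × 55.4889 × 69.3611 = €1924.39.

€1924.39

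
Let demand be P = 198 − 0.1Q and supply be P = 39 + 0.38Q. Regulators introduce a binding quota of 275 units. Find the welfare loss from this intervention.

Competitive equilibrium: 198 − 0.1Q = 39 + 0.38Q → Q* = 331.25, P* = 164.875.
At Q = 275: demand price = 198 − 0.1·275 = 170.5; supply price = 39 + 0.38·275 = 143.5.
ΔQ = 331.25 − 275 = 56.25; wedge = 170.5 − 143.5 = 27.
Deadweight loss = ½ × 56.25 × 27 = 759.375.

759.375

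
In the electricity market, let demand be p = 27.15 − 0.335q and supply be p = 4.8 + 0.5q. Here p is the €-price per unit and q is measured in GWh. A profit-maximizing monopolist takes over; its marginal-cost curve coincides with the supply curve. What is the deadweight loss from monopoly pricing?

Competitive equilibrium: 27.15 − 0.335q = 4.8 + 0.5q → q* = 26.7665, p* = 18.1832.
Marginal revenue: MR = 27.15 − 0.67q. Set MR = MC: 27.15 − 0.67q = 4.8 + 0.5q → q_m = 19.1026.
Price p_m = 27.15 − 0.335·19.1026 = 20.7506; MC(q_m) = 4.8 + 0.5·19.1026 = 14.3513.
Competitive q* = 26.7665, so Δq = 7.6639; wedge = 20.7506 − 14.3513 = 6.3993.
DWL = ½ × 7.6639 × 6.3993 = €24.52.

€24.52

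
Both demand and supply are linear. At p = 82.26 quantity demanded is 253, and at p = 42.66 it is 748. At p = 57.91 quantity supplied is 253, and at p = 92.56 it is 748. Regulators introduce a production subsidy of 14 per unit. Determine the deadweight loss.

Demand slope = (42.66 − 82.26)/(748 − 253) = −0.08, so p = 102.5 − 0.08q.
Supply slope = (92.56 − 57.91)/(748 − 253) = 0.07, so p = 40.2 + 0.07q.
Competitive equilibrium: 102.5 − 0.08q = 40.2 + 0.07q → q* = 415.3333, p* = 69.2733.
The subsidy lowers effective supply by 14: p = 26.2 + 0.07q.
New quantity: 102.5 − 0.08q = 26.2 + 0.07q → q' = 508.6667.
Overproduction Δq = 508.6667 − 415.3333 = 93.3334; wedge = subsidy = 14.
Welfare loss = ½ × 93.3334 × 14 = 653.33.

653.33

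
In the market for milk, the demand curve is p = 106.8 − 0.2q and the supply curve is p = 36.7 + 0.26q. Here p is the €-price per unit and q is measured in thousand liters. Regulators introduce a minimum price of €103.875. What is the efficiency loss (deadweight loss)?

Competitive equilibrium: 106.8 − 0.2q = 36.7 + 0.26q → q* = 152.3913, p* = 76.3217.
At the floor p = 103.875, quantity demanded = (106.8 − 103.875)/0.2 = 14.625.
Sellers' marginal cost at q' = 14.625: 36.7 + 0.26·14.625 = 40.5025.
Δq = 152.3913 − 14.625 = 137.7663; wedge = 103.875 − 40.5025 = 63.3725.
Deadweight loss = ½ × 137.7663 × 63.3725 = €4365.30 thousand.

€4365.30 thousand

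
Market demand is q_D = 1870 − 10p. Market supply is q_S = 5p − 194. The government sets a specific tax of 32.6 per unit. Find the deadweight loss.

In inverse form: demand p = 187 − 0.1q, supply p = 38.8 + 0.2q.
Competitive equilibrium: 187 − 0.1q = 38.8 + 0.2q → q* = 494, p* = 137.6.
With the tax, the buyer price exceeds the seller price by 32.6: (187 − 0.1q) − (38.8 + 0.2q) = 32.6 → q' = 385.3333.
Δq = 494 − 385.3333 = 108.6667; the wedge equals the tax, 32.6.
DWL = ½ × 108.6667 × 32.6 = 1771.27.

1771.27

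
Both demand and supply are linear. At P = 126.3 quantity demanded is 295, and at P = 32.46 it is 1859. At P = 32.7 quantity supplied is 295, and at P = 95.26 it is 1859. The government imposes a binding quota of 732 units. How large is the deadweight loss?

Demand slope = (32.46 − 126.3)/(1859 − 295) = −0.06, so P = 144 − 0.06Q.
Supply slope = (95.26 − 32.7)/(1859 − 295) = 0.04, so P = 20.9 + 0.04Q.
Competitive equilibrium: 144 − 0.06Q = 20.9 + 0.04Q → Q* = 1231, P* = 70.14.
At Q = 732: demand price = 144 − 0.06·732 = 100.08; supply price = 20.9 + 0.04·732 = 50.18.
ΔQ = 1231 − 732 = 499; wedge = 100.08 − 50.18 = 49.9.
Welfare loss = ½ × 499 × 49.9 = 12450.05.

12450.05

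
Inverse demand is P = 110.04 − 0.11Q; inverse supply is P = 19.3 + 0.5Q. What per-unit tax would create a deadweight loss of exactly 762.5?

Competitive equilibrium: 110.04 − 0.11Q = 19.3 + 0.5Q → Q* = 148.7541, P* = 93.677.
A tax t gives ΔQ = t/0.61 and wedge t, so DWL = t²/1.22.
t²/1.22 = 762.5 → t² = 930.25 → t = 30.5.

30.5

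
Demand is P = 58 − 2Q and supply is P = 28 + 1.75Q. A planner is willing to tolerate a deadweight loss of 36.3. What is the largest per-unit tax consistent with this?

Competitive equilibrium: 58 − 2Q = 28 + 1.75Q → Q* = 8, P* = 42.
A tax t gives ΔQ = t/3.75 and wedge t, so DWL = t²/7.5.
t²/7.5 = 36.3 → t² = 272.25 → t = 16.5.

16.5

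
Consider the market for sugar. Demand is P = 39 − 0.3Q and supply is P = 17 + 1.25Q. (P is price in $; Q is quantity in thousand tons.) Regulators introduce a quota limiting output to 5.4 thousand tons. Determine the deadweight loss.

Competitive equilibrium: 39 − 0.3Q = 17 + 1.25Q → Q* = 14.1935, P* = 34.7419.
At Q = 5.4: demand price = 39 − 0.3·5.4 = 37.38; supply price = 17 + 1.25·5.4 = 23.75.
ΔQ = 14.1935 − 5.4 = 8.7935; wedge = 37.38 − 23.75 = 13.63.
Welfare loss = ½ × 8.7935 × 13.63 = $59.93 thousand.

$59.93 thousand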